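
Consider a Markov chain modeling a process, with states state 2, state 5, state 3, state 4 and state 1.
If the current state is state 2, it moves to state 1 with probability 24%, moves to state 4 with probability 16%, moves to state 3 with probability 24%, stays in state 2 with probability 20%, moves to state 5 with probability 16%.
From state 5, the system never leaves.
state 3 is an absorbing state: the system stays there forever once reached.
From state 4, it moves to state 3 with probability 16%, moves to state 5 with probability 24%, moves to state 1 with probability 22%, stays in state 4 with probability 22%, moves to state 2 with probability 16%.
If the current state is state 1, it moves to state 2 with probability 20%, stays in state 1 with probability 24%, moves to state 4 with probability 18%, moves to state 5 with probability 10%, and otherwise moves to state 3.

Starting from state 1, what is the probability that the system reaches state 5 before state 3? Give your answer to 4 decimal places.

Let h(s) be the probability of absorption at state 5 starting from transient state s. Then h(state 5) = 1 and h(state 3) = 0. By first-step analysis:
h(state 2) = 0.2·h(state 2) + 0.16·1 + 0.24·0 + 0.16·h(state 4) + 0.24·h(state 1)
h(state 4) = 0.16·h(state 2) + 0.24·1 + 0.16·0 + 0.22·h(state 4) + 0.22·h(state 1)
h(state 1) = 0.2·h(state 2) + 0.1·1 + 0.28·0 + 0.18·h(state 4) + 0.24·h(state 1)
Solving: h(state 2) = 0.4044, h(state 4) = 0.4905, h(state 1) = 0.3542.
Starting from state 1, the probability is 0.3542.

0.3542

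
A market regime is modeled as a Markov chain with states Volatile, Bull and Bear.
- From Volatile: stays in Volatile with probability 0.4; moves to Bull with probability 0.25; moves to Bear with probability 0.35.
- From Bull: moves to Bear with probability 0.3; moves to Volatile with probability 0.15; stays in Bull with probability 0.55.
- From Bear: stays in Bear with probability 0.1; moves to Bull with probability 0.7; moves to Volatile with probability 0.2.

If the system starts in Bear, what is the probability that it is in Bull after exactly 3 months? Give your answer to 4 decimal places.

0.5320

Propagate the distribution vector 3 months from Bear.
After 0 months: (0.0000, 0.0000, 1.0000)
After 1 month: (0.2000, 0.7000, 0.1000)
After 2 months: (0.2050, 0.5050, 0.2900)
After 3 months: (0.2158, 0.5320, 0.2523)
P(in Bull after 3 months) = 0.5320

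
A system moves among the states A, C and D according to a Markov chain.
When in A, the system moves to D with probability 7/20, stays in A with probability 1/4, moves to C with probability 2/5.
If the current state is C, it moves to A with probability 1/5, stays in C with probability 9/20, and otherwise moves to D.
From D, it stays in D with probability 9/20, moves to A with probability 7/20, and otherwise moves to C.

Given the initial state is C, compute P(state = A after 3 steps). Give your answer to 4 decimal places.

Propagate the distribution vector 3 steps from C.
After 0 steps: (0.0000, 1.0000, 0.0000)
After 1 step: (0.2000, 0.4500, 0.3500)
After 2 steps: (0.2625, 0.3525, 0.3850)
After 3 steps: (0.2709, 0.3406, 0.3885)
P(in A after 3 steps) = 0.2709

0.2709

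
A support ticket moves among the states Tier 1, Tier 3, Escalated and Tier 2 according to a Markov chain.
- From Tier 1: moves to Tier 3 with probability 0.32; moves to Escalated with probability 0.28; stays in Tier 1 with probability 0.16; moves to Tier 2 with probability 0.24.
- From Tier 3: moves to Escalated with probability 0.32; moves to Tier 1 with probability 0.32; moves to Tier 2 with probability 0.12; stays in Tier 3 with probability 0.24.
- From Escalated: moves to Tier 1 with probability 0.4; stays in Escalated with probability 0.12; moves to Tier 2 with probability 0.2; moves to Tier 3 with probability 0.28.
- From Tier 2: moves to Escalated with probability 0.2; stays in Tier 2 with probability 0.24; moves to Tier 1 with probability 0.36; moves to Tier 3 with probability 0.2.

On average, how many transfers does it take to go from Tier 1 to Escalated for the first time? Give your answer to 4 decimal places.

3.6449

Let t(s) be the expected number of transfers to first reach Escalated from state s, with t(Escalated) = 0. Conditioning on the first transfer:
t(Tier 1) = 1 + 0.16·t(Tier 1) + 0.32·t(Tier 3) + 0.24·t(Tier 2)
t(Tier 3) = 1 + 0.32·t(Tier 1) + 0.24·t(Tier 3) + 0.12·t(Tier 2)
t(Tier 2) = 1 + 0.36·t(Tier 1) + 0.2·t(Tier 3) + 0.24·t(Tier 2)
Solving: t(Tier 1) = 3.6449, t(Tier 3) = 3.4753, t(Tier 2) = 3.9569.
Expected transfers from Tier 1 to Escalated: 3.6449.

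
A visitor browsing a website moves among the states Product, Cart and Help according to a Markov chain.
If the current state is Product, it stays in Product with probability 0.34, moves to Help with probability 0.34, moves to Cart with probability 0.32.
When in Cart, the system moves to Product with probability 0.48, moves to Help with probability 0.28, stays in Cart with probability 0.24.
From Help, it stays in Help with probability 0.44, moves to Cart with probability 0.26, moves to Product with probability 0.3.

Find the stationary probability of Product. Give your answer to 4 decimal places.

Let the stationary distribution be π with π = πP and π_1 + π_2 + π_3 = 1.
π_1 = 0.34·π_1 + 0.48·π_2 + 0.3·π_3
π_2 = 0.32·π_1 + 0.24·π_2 + 0.26·π_3
Solving with the normalization constraint gives π = (0.3643, 0.2763, 0.3594).
So the stationary probability of Product is 0.3643.

0.3643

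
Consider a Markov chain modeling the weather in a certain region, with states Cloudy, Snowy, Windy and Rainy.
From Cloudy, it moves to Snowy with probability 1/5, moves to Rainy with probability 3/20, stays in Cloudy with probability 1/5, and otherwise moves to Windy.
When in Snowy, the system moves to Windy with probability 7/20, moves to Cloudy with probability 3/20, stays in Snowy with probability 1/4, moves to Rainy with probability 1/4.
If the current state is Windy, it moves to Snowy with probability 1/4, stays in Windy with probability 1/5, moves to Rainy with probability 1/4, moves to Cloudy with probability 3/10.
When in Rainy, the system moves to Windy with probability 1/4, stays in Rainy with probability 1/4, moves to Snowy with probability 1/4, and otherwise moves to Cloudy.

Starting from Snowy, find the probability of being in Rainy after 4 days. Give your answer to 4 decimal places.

Propagate the distribution vector 4 days from Snowy.
After 0 days: (0.0000, 1.0000, 0.0000, 0.0000)
After 1 day: (0.1500, 0.2500, 0.3500, 0.2500)
After 2 days: (0.2350, 0.2425, 0.2875, 0.2350)
After 3 days: (0.2284, 0.2383, 0.3069, 0.2265)
After 4 days: (0.2301, 0.2386, 0.3042, 0.2272)
P(in Rainy after 4 days) = 0.2272

0.2272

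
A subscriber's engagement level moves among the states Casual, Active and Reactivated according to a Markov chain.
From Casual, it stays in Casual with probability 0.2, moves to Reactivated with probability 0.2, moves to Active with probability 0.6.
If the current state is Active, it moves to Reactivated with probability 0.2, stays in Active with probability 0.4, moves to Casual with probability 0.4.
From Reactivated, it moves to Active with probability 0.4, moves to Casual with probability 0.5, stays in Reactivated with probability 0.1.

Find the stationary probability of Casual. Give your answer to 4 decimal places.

0.3485

Let the stationary distribution be π with π = πP and π_1 + π_2 + π_3 = 1.
π_1 = 0.2·π_1 + 0.4·π_2 + 0.5·π_3
π_2 = 0.6·π_1 + 0.4·π_2 + 0.4·π_3
Solving with the normalization constraint gives π = (0.3485, 0.4697, 0.1818).
So the stationary probability of Casual is 0.3485.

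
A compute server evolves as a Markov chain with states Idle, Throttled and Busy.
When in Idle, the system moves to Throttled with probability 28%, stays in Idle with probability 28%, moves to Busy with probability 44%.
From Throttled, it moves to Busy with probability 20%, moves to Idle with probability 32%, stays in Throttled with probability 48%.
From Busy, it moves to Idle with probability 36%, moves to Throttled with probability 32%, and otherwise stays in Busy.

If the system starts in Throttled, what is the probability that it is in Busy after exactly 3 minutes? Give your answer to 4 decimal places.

0.3117

Propagate the distribution vector 3 minutes from Throttled.
After 0 minutes: (0.0000, 1.0000, 0.0000)
After 1 minute: (0.3200, 0.4800, 0.2000)
After 2 minutes: (0.3152, 0.3840, 0.3008)
After 3 minutes: (0.3194, 0.3688, 0.3117)
P(in Busy after 3 minutes) = 0.3117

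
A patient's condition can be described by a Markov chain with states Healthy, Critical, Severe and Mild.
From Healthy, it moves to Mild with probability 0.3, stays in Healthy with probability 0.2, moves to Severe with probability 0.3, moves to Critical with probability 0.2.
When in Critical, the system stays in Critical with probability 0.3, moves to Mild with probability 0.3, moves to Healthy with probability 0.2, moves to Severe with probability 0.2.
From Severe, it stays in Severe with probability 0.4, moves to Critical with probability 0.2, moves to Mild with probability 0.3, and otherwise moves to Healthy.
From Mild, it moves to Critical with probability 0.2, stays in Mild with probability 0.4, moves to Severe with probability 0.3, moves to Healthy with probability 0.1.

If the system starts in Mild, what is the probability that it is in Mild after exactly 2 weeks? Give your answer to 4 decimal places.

0.3400

Propagate the distribution vector 2 weeks from Mild.
After 0 weeks: (0.0000, 0.0000, 0.0000, 1.0000)
After 1 week: (0.1000, 0.2000, 0.3000, 0.4000)
After 2 weeks: (0.1300, 0.2200, 0.3100, 0.3400)
P(in Mild after 2 weeks) = 0.3400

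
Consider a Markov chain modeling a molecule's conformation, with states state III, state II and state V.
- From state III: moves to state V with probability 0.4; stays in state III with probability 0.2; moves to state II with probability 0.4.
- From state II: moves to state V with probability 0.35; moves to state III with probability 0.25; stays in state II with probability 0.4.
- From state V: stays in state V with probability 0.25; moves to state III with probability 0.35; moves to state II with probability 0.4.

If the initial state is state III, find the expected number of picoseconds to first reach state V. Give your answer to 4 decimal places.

2.6316

Let t(s) be the expected number of picoseconds to first reach state V from state s, with t(state V) = 0. Conditioning on the first picosecond:
t(state III) = 1 + 0.2·t(state III) + 0.4·t(state II)
t(state II) = 1 + 0.25·t(state III) + 0.4·t(state II)
Solving: t(state III) = 2.6316, t(state II) = 2.7632.
Expected picoseconds from state III to state V: 2.6316.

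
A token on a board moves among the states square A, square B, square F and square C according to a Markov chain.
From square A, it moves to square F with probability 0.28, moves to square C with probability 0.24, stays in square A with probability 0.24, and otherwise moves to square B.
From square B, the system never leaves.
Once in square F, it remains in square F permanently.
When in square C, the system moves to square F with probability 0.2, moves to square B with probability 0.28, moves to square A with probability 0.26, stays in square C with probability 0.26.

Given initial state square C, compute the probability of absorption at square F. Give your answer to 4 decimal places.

Let h(s) be the probability of absorption at square F starting from transient state s. Then h(square F) = 1 and h(square B) = 0. By first-step analysis:
h(square A) = 0.24·h(square A) + 0.24·0 + 0.28·1 + 0.24·h(square C)
h(square C) = 0.26·h(square A) + 0.28·0 + 0.2·1 + 0.26·h(square C)
Solving: h(square A) = 0.5104, h(square C) = 0.4496.
Starting from square C, the probability is 0.4496.

0.4496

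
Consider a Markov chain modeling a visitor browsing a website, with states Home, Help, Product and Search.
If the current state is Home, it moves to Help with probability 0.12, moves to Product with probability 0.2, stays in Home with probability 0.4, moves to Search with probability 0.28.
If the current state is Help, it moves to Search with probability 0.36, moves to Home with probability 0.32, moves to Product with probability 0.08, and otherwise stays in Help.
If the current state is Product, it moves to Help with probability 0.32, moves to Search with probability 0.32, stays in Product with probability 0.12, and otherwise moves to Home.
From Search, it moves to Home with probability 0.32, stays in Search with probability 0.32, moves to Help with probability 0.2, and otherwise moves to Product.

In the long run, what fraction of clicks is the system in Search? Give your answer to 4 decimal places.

Let the stationary distribution be π with π = πP and π_1 + π_2 + π_3 + π_4 = 1.
π_1 = 0.4·π_1 + 0.32·π_2 + 0.24·π_3 + 0.32·π_4
π_2 = 0.12·π_1 + 0.24·π_2 + 0.32·π_3 + 0.2·π_4
π_3 = 0.2·π_1 + 0.08·π_2 + 0.12·π_3 + 0.16·π_4
Solving with the normalization constraint gives π = (0.3347, 0.1994, 0.1514, 0.3146).
So the stationary probability of Search is 0.3146.

0.3146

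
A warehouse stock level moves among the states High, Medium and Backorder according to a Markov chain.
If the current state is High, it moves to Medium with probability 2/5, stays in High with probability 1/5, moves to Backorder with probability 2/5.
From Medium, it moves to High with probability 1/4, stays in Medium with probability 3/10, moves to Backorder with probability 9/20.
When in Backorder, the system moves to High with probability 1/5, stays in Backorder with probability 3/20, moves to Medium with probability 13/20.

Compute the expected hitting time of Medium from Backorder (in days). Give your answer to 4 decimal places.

Let t(s) be the expected number of days to first reach Medium from state s, with t(Medium) = 0. Conditioning on the first day:
t(High) = 1 + 0.2·t(High) + 0.4·t(Backorder)
t(Backorder) = 1 + 0.2·t(High) + 0.15·t(Backorder)
Solving: t(High) = 2.0833, t(Backorder) = 1.6667.
Expected days from Backorder to Medium: 1.6667.

1.6667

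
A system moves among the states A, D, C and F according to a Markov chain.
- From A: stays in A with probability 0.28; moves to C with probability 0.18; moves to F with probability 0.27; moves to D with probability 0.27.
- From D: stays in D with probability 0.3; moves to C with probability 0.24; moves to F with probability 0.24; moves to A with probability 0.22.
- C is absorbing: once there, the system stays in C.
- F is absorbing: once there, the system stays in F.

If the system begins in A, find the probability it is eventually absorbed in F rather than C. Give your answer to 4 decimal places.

Let h(s) be the probability of absorption at F starting from transient state s. Then h(F) = 1 and h(C) = 0. By first-step analysis:
h(A) = 0.28·h(A) + 0.27·h(D) + 0.18·0 + 0.27·1
h(D) = 0.22·h(A) + 0.3·h(D) + 0.24·0 + 0.24·1
Solving: h(A) = 0.5709, h(D) = 0.5223.
Starting from A, the probability is 0.5709.

0.5709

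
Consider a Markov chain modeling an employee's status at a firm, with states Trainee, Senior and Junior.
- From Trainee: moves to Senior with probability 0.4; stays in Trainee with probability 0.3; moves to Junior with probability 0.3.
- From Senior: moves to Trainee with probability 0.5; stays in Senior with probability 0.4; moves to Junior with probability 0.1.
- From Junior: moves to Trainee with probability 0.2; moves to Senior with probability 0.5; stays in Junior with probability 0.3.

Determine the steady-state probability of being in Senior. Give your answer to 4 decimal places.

0.4216

Let the stationary distribution be π with π = πP and π_1 + π_2 + π_3 = 1.
π_1 = 0.3·π_1 + 0.5·π_2 + 0.2·π_3
π_2 = 0.4·π_1 + 0.4·π_2 + 0.5·π_3
Solving with the normalization constraint gives π = (0.3627, 0.4216, 0.2157).
So the stationary probability of Senior is 0.4216.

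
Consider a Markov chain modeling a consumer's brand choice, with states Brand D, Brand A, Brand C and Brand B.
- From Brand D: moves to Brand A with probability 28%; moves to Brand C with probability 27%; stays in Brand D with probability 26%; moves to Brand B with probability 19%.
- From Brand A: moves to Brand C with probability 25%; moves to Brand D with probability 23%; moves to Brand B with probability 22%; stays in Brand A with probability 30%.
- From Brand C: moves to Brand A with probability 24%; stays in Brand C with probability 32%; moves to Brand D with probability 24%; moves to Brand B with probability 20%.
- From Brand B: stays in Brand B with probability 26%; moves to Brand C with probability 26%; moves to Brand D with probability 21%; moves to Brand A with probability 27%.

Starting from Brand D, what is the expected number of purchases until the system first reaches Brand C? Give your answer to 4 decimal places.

3.8140

Let t(s) be the expected number of purchases to first reach Brand C from state s, with t(Brand C) = 0. Conditioning on the first purchase:
t(Brand D) = 1 + 0.26·t(Brand D) + 0.28·t(Brand A) + 0.19·t(Brand B)
t(Brand A) = 1 + 0.23·t(Brand D) + 0.3·t(Brand A) + 0.22·t(Brand B)
t(Brand B) = 1 + 0.21·t(Brand D) + 0.27·t(Brand A) + 0.26·t(Brand B)
Solving: t(Brand D) = 3.8140, t(Brand A) = 3.8930, t(Brand B) = 3.8541.
Expected purchases from Brand D to Brand C: 3.8140.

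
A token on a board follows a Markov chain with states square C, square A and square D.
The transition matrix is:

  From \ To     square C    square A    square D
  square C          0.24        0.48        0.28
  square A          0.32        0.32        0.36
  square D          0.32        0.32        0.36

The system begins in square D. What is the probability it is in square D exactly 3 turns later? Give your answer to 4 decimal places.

Propagate the distribution vector 3 turns from square D.
After 0 turns: (0.0000, 0.0000, 1.0000)
After 1 turn: (0.3200, 0.3200, 0.3600)
After 2 turns: (0.2944, 0.3712, 0.3344)
After 3 turns: (0.2964, 0.3671, 0.3364)
P(in square D after 3 turns) = 0.3364

0.3364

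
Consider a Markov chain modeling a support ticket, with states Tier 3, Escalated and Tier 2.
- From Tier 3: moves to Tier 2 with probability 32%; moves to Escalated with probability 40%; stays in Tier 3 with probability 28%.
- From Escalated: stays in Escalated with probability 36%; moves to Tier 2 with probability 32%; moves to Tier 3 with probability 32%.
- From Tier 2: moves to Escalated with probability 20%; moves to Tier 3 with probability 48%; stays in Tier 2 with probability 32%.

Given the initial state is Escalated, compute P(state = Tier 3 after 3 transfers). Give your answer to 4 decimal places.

0.3569

Propagate the distribution vector 3 transfers from Escalated.
After 0 transfers: (0.0000, 1.0000, 0.0000)
After 1 transfer: (0.3200, 0.3600, 0.3200)
After 2 transfers: (0.3584, 0.3216, 0.3200)
After 3 transfers: (0.3569, 0.3231, 0.3200)
P(in Tier 3 after 3 transfers) = 0.3569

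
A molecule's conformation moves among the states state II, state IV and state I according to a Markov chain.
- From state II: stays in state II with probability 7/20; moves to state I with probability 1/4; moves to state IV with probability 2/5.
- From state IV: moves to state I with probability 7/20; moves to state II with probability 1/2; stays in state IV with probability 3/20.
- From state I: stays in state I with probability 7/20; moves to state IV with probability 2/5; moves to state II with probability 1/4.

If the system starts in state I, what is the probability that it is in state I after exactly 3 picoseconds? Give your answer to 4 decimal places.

Propagate the distribution vector 3 picoseconds from state I.
After 0 picoseconds: (0.0000, 0.0000, 1.0000)
After 1 picosecond: (0.2500, 0.4000, 0.3500)
After 2 picoseconds: (0.3750, 0.3000, 0.3250)
After 3 picoseconds: (0.3625, 0.3250, 0.3125)
P(in state I after 3 picoseconds) = 0.3125

0.3125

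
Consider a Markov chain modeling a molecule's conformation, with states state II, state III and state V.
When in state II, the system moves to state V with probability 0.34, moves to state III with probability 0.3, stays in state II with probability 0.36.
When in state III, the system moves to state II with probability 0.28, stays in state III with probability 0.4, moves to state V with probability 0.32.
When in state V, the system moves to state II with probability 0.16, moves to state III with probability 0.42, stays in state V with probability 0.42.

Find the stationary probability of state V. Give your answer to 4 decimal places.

Let the stationary distribution be π with π = πP and π_1 + π_2 + π_3 = 1.
π_1 = 0.36·π_1 + 0.28·π_2 + 0.16·π_3
π_2 = 0.3·π_1 + 0.4·π_2 + 0.42·π_3
Solving with the normalization constraint gives π = (0.2572, 0.3815, 0.3613).
So the stationary probability of state V is 0.3613.

0.3613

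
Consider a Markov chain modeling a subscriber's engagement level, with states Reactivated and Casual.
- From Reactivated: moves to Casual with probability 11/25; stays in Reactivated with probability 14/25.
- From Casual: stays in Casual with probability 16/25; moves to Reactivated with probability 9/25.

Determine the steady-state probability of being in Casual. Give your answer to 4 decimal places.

0.5500

Let the stationary distribution be π with π = πP and π_1 + π_2 = 1.
π_1 = 0.56·π_1 + 0.36·π_2
Solving with the normalization constraint gives π = (0.4500, 0.5500).
So the stationary probability of Casual is 0.5500.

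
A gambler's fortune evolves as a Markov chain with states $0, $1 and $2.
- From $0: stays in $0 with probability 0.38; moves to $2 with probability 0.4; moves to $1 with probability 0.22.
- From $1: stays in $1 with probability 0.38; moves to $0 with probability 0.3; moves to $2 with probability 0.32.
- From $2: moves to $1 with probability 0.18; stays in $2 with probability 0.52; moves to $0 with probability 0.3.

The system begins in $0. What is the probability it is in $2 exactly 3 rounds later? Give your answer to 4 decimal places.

Propagate the distribution vector 3 rounds from $0.
After 0 rounds: (1.0000, 0.0000, 0.0000)
After 1 round: (0.3800, 0.2200, 0.4000)
After 2 rounds: (0.3304, 0.2392, 0.4304)
After 3 rounds: (0.3264, 0.2411, 0.4325)
P(in $2 after 3 rounds) = 0.4325

0.4325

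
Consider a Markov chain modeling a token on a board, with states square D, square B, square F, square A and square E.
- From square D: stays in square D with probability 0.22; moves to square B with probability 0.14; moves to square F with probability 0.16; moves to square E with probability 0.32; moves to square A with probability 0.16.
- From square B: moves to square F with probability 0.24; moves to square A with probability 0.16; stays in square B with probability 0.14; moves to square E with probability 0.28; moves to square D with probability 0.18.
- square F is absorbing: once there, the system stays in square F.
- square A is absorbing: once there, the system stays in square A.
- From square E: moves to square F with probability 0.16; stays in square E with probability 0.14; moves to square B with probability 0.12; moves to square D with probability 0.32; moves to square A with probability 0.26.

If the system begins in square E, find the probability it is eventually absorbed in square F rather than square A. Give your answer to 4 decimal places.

Let h(s) be the probability of absorption at square F starting from transient state s. Then h(square F) = 1 and h(square A) = 0. By first-step analysis:
h(square D) = 0.22·h(square D) + 0.14·h(square B) + 0.16·1 + 0.16·0 + 0.32·h(square E)
h(square B) = 0.18·h(square D) + 0.14·h(square B) + 0.24·1 + 0.16·0 + 0.28·h(square E)
h(square E) = 0.32·h(square D) + 0.12·h(square B) + 0.16·1 + 0.26·0 + 0.14·h(square E)
Solving: h(square D) = 0.4778, h(square B) = 0.5212, h(square E) = 0.4365.
Starting from square E, the probability is 0.4365.

0.4365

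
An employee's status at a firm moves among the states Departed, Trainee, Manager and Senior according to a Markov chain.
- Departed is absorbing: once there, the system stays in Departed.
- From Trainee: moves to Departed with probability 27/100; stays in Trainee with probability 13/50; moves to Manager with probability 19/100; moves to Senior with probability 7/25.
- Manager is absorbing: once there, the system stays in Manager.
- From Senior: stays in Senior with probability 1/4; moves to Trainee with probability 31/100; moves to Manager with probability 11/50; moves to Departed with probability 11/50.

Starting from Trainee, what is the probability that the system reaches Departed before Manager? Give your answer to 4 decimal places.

Let h(s) be the probability of absorption at Departed starting from transient state s. Then h(Departed) = 1 and h(Manager) = 0. By first-step analysis:
h(Trainee) = 0.27·1 + 0.26·h(Trainee) + 0.19·0 + 0.28·h(Senior)
h(Senior) = 0.22·1 + 0.31·h(Trainee) + 0.22·0 + 0.25·h(Senior)
Solving: h(Trainee) = 0.5641, h(Senior) = 0.5265.
Starting from Trainee, the probability is 0.5641.

0.5641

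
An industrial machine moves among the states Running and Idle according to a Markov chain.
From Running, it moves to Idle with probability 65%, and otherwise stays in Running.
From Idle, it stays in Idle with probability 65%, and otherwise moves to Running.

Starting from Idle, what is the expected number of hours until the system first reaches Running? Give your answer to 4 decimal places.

Let t(s) be the expected number of hours to first reach Running from state s, with t(Running) = 0. Conditioning on the first hour:
t(Idle) = 1 + 0.65·t(Idle)
Solving: t(Idle) = 2.8571.
Expected hours from Idle to Running: 2.8571.

2.8571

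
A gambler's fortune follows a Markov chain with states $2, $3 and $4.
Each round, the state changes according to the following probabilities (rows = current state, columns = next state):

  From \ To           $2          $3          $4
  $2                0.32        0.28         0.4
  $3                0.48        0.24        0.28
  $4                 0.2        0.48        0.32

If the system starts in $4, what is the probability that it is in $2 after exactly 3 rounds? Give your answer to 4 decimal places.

Propagate the distribution vector 3 rounds from $4.
After 0 rounds: (0.0000, 0.0000, 1.0000)
After 1 round: (0.2000, 0.4800, 0.3200)
After 2 rounds: (0.3584, 0.3248, 0.3168)
After 3 rounds: (0.3340, 0.3304, 0.3357)
P(in $2 after 3 rounds) = 0.3340

0.3340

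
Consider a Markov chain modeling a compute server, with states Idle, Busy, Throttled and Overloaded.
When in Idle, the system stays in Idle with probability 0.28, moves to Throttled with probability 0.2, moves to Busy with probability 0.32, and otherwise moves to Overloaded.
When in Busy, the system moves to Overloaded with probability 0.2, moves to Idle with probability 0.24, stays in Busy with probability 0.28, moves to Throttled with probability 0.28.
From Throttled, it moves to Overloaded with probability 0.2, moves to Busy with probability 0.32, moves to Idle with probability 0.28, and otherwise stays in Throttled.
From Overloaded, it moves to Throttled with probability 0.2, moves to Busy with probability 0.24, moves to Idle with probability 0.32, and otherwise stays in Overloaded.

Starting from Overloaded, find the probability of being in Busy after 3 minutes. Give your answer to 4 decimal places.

Propagate the distribution vector 3 minutes from Overloaded.
After 0 minutes: (0.0000, 0.0000, 0.0000, 1.0000)
After 1 minute: (0.3200, 0.2400, 0.2000, 0.2400)
After 2 minutes: (0.2800, 0.2912, 0.2192, 0.2096)
After 3 minutes: (0.2767, 0.2916, 0.2233, 0.2084)
P(in Busy after 3 minutes) = 0.2916

0.2916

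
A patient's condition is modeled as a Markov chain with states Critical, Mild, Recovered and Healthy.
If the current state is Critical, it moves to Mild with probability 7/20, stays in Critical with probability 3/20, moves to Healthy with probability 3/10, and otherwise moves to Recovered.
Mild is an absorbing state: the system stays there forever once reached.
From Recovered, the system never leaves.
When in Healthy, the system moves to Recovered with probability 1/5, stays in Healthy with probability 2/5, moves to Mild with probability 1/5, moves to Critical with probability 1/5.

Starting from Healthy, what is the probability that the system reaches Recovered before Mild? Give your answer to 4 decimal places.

Let h(s) be the probability of absorption at Recovered starting from transient state s. Then h(Recovered) = 1 and h(Mild) = 0. By first-step analysis:
h(Critical) = 0.15·h(Critical) + 0.35·0 + 0.2·1 + 0.3·h(Healthy)
h(Healthy) = 0.2·h(Critical) + 0.2·0 + 0.2·1 + 0.4·h(Healthy)
Solving: h(Critical) = 0.4000, h(Healthy) = 0.4667.
Starting from Healthy, the probability is 0.4667.

0.4667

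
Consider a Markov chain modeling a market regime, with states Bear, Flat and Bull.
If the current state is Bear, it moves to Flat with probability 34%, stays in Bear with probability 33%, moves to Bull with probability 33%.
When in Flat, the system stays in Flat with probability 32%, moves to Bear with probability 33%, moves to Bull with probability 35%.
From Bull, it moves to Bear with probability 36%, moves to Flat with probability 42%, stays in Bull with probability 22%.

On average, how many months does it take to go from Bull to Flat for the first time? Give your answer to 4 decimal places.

2.5508

Let t(s) be the expected number of months to first reach Flat from state s, with t(Flat) = 0. Conditioning on the first month:
t(Bear) = 1 + 0.33·t(Bear) + 0.33·t(Bull)
t(Bull) = 1 + 0.36·t(Bear) + 0.22·t(Bull)
Solving: t(Bear) = 2.7489, t(Bull) = 2.5508.
Expected months from Bull to Flat: 2.5508.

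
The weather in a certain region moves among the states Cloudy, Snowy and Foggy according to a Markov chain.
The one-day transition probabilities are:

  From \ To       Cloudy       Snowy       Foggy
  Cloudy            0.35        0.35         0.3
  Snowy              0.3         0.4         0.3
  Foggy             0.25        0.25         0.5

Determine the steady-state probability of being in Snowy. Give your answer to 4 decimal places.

0.3289

Let the stationary distribution be π with π = πP and π_1 + π_2 + π_3 = 1.
π_1 = 0.35·π_1 + 0.3·π_2 + 0.25·π_3
π_2 = 0.35·π_1 + 0.4·π_2 + 0.25·π_3
Solving with the normalization constraint gives π = (0.2961, 0.3289, 0.3750).
So the stationary probability of Snowy is 0.3289.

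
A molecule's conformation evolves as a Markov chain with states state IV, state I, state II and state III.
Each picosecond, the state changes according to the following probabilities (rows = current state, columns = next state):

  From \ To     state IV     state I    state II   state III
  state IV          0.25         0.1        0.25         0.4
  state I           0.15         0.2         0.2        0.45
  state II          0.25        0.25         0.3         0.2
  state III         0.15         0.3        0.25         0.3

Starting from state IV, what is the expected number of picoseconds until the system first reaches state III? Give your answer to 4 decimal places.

2.8037

Let t(s) be the expected number of picoseconds to first reach state III from state s, with t(state III) = 0. Conditioning on the first picosecond:
t(state IV) = 1 + 0.25·t(state IV) + 0.1·t(state I) + 0.25·t(state II)
t(state I) = 1 + 0.15·t(state IV) + 0.2·t(state I) + 0.2·t(state II)
t(state II) = 1 + 0.25·t(state IV) + 0.25·t(state I) + 0.3·t(state II)
Solving: t(state IV) = 2.8037, t(state I) = 2.6168, t(state II) = 3.3645.
Expected picoseconds from state IV to state III: 2.8037.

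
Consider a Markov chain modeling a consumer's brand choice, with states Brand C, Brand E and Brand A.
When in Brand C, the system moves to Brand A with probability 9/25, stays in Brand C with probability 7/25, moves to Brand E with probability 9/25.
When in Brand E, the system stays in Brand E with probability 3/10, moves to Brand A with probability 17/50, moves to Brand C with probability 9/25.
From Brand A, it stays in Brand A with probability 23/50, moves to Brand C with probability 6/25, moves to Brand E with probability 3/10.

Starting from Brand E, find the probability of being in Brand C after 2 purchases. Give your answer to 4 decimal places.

Sum over the intermediate state after 1 purchase:
P = P(Brand E→Brand C)·P(Brand C→Brand C) + P(Brand E→Brand E)·P(Brand E→Brand C) + P(Brand E→Brand A)·P(Brand A→Brand C)
  = 0.36×0.28 + 0.3×0.36 + 0.34×0.24
  = 0.1008 + 0.1080 + 0.0816 = 0.2904

0.2904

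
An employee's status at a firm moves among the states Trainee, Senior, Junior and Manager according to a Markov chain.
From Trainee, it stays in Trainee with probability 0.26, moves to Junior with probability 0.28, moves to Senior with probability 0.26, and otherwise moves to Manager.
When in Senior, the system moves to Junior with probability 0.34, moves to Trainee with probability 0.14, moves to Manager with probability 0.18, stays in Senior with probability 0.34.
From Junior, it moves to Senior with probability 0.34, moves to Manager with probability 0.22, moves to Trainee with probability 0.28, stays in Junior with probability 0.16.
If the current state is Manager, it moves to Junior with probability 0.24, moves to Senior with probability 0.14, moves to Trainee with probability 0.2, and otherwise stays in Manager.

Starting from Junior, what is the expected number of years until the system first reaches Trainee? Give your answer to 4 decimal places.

Let t(s) be the expected number of years to first reach Trainee from state s, with t(Trainee) = 0. Conditioning on the first year:
t(Senior) = 1 + 0.34·t(Senior) + 0.34·t(Junior) + 0.18·t(Manager)
t(Junior) = 1 + 0.34·t(Senior) + 0.16·t(Junior) + 0.22·t(Manager)
t(Manager) = 1 + 0.14·t(Senior) + 0.24·t(Junior) + 0.42·t(Manager)
Solving: t(Senior) = 5.1971, t(Junior) = 4.5694, t(Manager) = 4.8694.
Expected years from Junior to Trainee: 4.5694.

4.5694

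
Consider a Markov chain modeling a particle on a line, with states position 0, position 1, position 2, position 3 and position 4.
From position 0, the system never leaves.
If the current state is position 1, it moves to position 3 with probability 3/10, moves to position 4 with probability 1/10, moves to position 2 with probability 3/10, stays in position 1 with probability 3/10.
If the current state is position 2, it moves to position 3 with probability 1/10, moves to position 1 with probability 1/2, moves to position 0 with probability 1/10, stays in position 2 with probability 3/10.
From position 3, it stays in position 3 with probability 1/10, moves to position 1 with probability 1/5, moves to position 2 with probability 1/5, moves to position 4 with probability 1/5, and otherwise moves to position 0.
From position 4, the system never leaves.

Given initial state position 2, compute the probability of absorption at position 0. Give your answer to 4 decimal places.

Let h(s) be the probability of absorption at position 0 starting from transient state s. Then h(position 0) = 1 and h(position 4) = 0. By first-step analysis:
h(position 1) = 0.3·h(position 1) + 0.3·h(position 2) + 0.3·h(position 3) + 0.1·0
h(position 2) = 0.1·1 + 0.5·h(position 1) + 0.3·h(position 2) + 0.1·h(position 3)
h(position 3) = 0.3·1 + 0.2·h(position 1) + 0.2·h(position 2) + 0.1·h(position 3) + 0.2·0
Solving: h(position 1) = 0.4907, h(position 2) = 0.5748, h(position 3) = 0.5701.
Starting from position 2, the probability is 0.5748.

0.5748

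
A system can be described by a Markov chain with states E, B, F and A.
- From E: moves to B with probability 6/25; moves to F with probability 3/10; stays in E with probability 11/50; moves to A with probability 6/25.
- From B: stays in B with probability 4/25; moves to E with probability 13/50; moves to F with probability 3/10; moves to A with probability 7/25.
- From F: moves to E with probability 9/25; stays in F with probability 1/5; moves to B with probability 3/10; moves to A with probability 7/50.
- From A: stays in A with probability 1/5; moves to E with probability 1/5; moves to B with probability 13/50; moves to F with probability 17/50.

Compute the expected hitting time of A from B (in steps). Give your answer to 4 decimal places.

Let t(s) be the expected number of steps to first reach A from state s, with t(A) = 0. Conditioning on the first step:
t(E) = 1 + 0.22·t(E) + 0.24·t(B) + 0.3·t(F)
t(B) = 1 + 0.26·t(E) + 0.16·t(B) + 0.3·t(F)
t(F) = 1 + 0.36·t(E) + 0.3·t(B) + 0.2·t(F)
Solving: t(E) = 4.5000, t(B) = 4.3333, t(F) = 4.9000.
Expected steps from B to A: 4.3333.

4.3333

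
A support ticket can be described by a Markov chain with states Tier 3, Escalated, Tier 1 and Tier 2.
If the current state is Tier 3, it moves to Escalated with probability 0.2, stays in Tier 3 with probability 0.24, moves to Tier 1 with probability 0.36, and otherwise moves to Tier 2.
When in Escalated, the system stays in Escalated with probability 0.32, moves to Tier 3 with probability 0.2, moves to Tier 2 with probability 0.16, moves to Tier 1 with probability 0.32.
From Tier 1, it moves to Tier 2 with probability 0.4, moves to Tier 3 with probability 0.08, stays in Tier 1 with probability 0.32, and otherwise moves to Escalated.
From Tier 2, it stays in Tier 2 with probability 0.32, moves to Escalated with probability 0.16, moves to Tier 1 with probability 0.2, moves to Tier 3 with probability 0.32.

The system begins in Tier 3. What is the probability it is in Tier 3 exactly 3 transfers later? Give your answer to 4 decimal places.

0.2055

Propagate the distribution vector 3 transfers from Tier 3.
After 0 transfers: (1.0000, 0.0000, 0.0000, 0.0000)
After 1 transfer: (0.2400, 0.2000, 0.3600, 0.2000)
After 2 transfers: (0.1904, 0.2160, 0.3056, 0.2880)
After 3 transfers: (0.2055, 0.2144, 0.2931, 0.2870)
P(in Tier 3 after 3 transfers) = 0.2055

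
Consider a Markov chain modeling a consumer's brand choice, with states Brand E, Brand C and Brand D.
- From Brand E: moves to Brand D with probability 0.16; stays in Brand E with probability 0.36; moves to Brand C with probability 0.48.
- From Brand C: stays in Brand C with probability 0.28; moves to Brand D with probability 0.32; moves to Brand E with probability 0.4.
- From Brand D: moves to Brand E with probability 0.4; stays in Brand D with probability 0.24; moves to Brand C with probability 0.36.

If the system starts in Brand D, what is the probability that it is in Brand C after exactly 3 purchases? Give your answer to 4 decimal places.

0.3757

Propagate the distribution vector 3 purchases from Brand D.
After 0 purchases: (0.0000, 0.0000, 1.0000)
After 1 purchase: (0.4000, 0.3600, 0.2400)
After 2 purchases: (0.3840, 0.3792, 0.2368)
After 3 purchases: (0.3846, 0.3757, 0.2396)
P(in Brand C after 3 purchases) = 0.3757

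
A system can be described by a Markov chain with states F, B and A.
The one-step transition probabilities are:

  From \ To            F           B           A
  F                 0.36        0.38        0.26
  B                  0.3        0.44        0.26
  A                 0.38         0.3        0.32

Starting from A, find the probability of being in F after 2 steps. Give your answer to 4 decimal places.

Sum over the intermediate state after 1 step:
P = P(A→F)·P(F→F) + P(A→B)·P(B→F) + P(A→A)·P(A→F)
  = 0.38×0.36 + 0.3×0.3 + 0.32×0.38
  = 0.1368 + 0.0900 + 0.1216 = 0.3484

0.3484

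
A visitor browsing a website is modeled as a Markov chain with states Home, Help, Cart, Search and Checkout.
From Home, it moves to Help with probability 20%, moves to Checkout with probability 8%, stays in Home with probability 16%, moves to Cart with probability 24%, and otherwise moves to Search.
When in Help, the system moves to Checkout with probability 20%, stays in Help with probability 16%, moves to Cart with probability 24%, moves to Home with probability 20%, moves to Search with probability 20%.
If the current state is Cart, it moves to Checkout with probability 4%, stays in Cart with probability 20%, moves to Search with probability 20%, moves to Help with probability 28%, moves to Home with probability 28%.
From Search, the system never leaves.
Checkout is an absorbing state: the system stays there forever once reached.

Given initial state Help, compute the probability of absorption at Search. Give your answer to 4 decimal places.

Let h(s) be the probability of absorption at Search starting from transient state s. Then h(Search) = 1 and h(Checkout) = 0. By first-step analysis:
h(Home) = 0.16·h(Home) + 0.2·h(Help) + 0.24·h(Cart) + 0.32·1 + 0.08·0
h(Help) = 0.2·h(Home) + 0.16·h(Help) + 0.24·h(Cart) + 0.2·1 + 0.2·0
h(Cart) = 0.28·h(Home) + 0.28·h(Help) + 0.2·h(Cart) + 0.2·1 + 0.04·0
Solving: h(Home) = 0.7357, h(Help) = 0.6203, h(Cart) = 0.7246.
Starting from Help, the probability is 0.6203.

0.6203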